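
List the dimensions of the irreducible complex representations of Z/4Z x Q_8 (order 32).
Dimensions: 1, 1, 1, 1, 1, 1, 1, 1, 1, 1, 1, 1, 1, 1, 1, 1, 2, 2, 2, 2

Reasoning: There are 20 irreducibles (= number of conjugacy classes). Their dimensions d_i satisfy sum d_i^2 = |G| = 32: 1 + 1 + 1 + 1 + 1 + 1 + 1 + 1 + 1 + 1 + 1 + 1 + 1 + 1 + 1 + 1 + 4 + 4 + 4 + 4 = 32. (For the product with Z/4Z: each of the 4 1-dim characters of Z/4Z tensors with each irrep of Q_8, giving 4 copies of each Q_8-dimension.)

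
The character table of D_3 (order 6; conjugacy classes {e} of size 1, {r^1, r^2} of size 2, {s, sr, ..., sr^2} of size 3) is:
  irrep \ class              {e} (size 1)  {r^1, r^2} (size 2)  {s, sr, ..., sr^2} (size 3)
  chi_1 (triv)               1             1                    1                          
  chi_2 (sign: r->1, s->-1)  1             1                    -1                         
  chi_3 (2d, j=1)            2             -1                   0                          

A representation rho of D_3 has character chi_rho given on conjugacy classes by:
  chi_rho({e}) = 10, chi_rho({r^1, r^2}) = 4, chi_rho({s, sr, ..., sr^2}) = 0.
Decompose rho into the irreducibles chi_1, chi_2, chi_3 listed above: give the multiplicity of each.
Multiplicities: chi_1: 3, chi_2: 3, chi_3: 2.

Details: Use <chi_rho, chi> = (1/|G|) sum_C |C| * chi_rho(C) * conj(chi(C)) with |G| = 6 for each irreducible chi in the table:
  <chi_rho, chi_1> = (1/6)[1*(10)*conj(1) + 2*(4)*conj(1) + 3*(0)*conj(1)]
      = (1/6)[(10) + (8) + (0)] = 18/6 = 3
  <chi_rho, chi_2> = (1/6)[1*(10)*conj(1) + 2*(4)*conj(1) + 3*(0)*conj(-1)]
      = (1/6)[(10) + (8) + (0)] = 18/6 = 3
  <chi_rho, chi_3> = (1/6)[1*(10)*conj(2) + 2*(4)*conj(-1) + 3*(0)*conj(0)]
      = (1/6)[(20) + (-8) + (0)] = 12/6 = 2
Dimension check: dim(rho) = sum (mult * dim) = 3*1 + 3*1 + 2*2 = 10 = chi_rho(e) = 10.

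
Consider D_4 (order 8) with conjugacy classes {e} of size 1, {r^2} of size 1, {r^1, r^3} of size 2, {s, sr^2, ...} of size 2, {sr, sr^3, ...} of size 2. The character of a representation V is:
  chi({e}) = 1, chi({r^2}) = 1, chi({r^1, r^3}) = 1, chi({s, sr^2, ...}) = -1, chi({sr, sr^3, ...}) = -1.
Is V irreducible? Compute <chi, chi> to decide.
Irreducible: <chi, chi> = 1.

Why: <chi, chi> = (1/|G|) sum_C |C| * |chi(C)|^2 = (1/8)[1*|1|^2 + 1*|1|^2 + 2*|1|^2 + 2*|-1|^2 + 2*|-1|^2]
  = (1/8)[(1) + (1) + (2) + (2) + (2)] = 8/8 = 1.
A character is irreducible iff <chi, chi> = 1, so this representation is irreducible.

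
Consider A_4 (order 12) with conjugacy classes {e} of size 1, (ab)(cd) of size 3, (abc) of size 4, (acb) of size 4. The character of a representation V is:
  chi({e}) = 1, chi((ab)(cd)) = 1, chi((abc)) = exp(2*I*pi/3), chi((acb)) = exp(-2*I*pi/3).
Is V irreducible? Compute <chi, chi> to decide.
Irreducible: <chi, chi> = 1.

<chi, chi> = (1/|G|) sum_C |C| * |chi(C)|^2 = (1/12)[1*|1|^2 + 3*|1|^2 + 4*|exp(2*I*pi/3)|^2 + 4*|exp(-2*I*pi/3)|^2]
  = (1/12)[(1) + (3) + (4) + (4)] = 12/12 = 1.
(Exp terms are combined using exp(i*s)*conj(exp(i*t)) = exp(i*(s-t)), and sums of them are collapsed using the identity that for every m > 1 the m distinct m-th roots of unity sum to 0, e.g. 1 + exp(2*I*pi/3) + exp(-2*I*pi/3) = 0.)
A character is irreducible iff <chi, chi> = 1, so this representation is irreducible.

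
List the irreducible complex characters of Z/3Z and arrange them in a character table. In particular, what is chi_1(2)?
Character table of Z/3Z (irreps indexed chi_0,...,chi_2 with chi_k(m) = zeta_3^(k*m), zeta_3 = exp(2*pi*i/3)):
  irrep \ class  {0} (size 1)  {1} (size 1)    {2} (size 1)  
  chi_0          1             1               1             
  chi_1          1             exp(2*I*pi/3)   exp(-2*I*pi/3)
  chi_2          1             exp(-2*I*pi/3)  exp(2*I*pi/3) 

Spot check: chi_1(2) = zeta_3^(1*2) = zeta_3^2 = exp(-2*I*pi/3).

Details: Z/3Z is abelian, so all 3 irreducible complex representations are 1-dimensional. They are given by chi_k(m) = zeta_3^(k*m) for k = 0,...,2. Row orthogonality: sum_m chi_k(m) conj(chi_l(m)) = 3 * [k = l].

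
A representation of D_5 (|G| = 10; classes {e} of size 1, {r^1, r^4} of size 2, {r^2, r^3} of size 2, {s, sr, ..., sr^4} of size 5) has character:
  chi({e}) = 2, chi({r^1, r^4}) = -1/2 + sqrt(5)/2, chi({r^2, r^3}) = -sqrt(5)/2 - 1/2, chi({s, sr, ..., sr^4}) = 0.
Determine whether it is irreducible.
Irreducible: <chi, chi> = 1.

<chi, chi> = (1/|G|) sum_C |C| * |chi(C)|^2 = (1/10)[1*|2|^2 + 2*|-1/2 + sqrt(5)/2|^2 + 2*|-sqrt(5)/2 - 1/2|^2 + 5*|0|^2]
  = (1/10)[(4) + (3 - sqrt(5)) + (sqrt(5) + 3) + (0)] = 10/10 = 1.
A character is irreducible iff <chi, chi> = 1, so this representation is irreducible.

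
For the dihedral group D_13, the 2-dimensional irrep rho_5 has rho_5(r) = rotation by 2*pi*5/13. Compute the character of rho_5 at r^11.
chi_{rho_5}(r^11) = 2*cos(2*pi*5*11/13) = 2*cos(110*pi/13)

Explanation: rho_5(r^11) is rotation by angle 2*pi*5*11/13, whose trace is 2*cos(2*pi*5*11/13) = 2*cos(110*pi/13).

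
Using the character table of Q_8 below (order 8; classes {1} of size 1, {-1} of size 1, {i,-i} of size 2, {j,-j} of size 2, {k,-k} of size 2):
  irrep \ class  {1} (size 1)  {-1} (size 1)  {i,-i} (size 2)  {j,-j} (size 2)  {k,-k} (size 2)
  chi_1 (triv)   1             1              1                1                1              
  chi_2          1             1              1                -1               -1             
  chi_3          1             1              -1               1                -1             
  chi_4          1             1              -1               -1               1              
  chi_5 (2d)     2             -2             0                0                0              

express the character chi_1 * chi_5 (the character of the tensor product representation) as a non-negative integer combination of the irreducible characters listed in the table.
chi_1 tensor chi_5 = chi_5 (all other irreducibles have multiplicity 0).

The character of a tensor product is the pointwise product (chi_1 * chi_5)(C) = chi_1(C) * chi_5(C):
  {1}: (1)*(2), {-1}: (1)*(-2), {i,-i}: (1)*(0), {j,-j}: (1)*(0), {k,-k}: (1)*(0)
so (chi_1 * chi_5) takes values
  {1} -> 2, {-1} -> -2, {i,-i} -> 0, {j,-j} -> 0, {k,-k} -> 0.
Now take the inner product of this character with each irreducible chi from the table, <chi_1*chi_5, chi> = (1/8) sum_C |C| (chi_1*chi_5)(C) conj(chi(C)):
  <chi_1*chi_5, chi_1> = (1/8)[1*(2)*conj(1) + 1*(-2)*conj(1) + 2*(0)*conj(1) + 2*(0)*conj(1) + 2*(0)*conj(1)]
      = (1/8)[(2) + (-2) + (0) + (0) + (0)] = 0/8 = 0
  <chi_1*chi_5, chi_2> = (1/8)[1*(2)*conj(1) + 1*(-2)*conj(1) + 2*(0)*conj(1) + 2*(0)*conj(-1) + 2*(0)*conj(-1)]
      = (1/8)[(2) + (-2) + (0) + (0) + (0)] = 0/8 = 0
  <chi_1*chi_5, chi_3> = (1/8)[1*(2)*conj(1) + 1*(-2)*conj(1) + 2*(0)*conj(-1) + 2*(0)*conj(1) + 2*(0)*conj(-1)]
      = (1/8)[(2) + (-2) + (0) + (0) + (0)] = 0/8 = 0
  <chi_1*chi_5, chi_4> = (1/8)[1*(2)*conj(1) + 1*(-2)*conj(1) + 2*(0)*conj(-1) + 2*(0)*conj(-1) + 2*(0)*conj(1)]
      = (1/8)[(2) + (-2) + (0) + (0) + (0)] = 0/8 = 0
  <chi_1*chi_5, chi_5> = (1/8)[1*(2)*conj(2) + 1*(-2)*conj(-2) + 2*(0)*conj(0) + 2*(0)*conj(0) + 2*(0)*conj(0)]
      = (1/8)[(4) + (4) + (0) + (0) + (0)] = 8/8 = 1
Hence the multiplicities are chi_5: 1. Dimension check: dim(chi_1)*dim(chi_5) = 1*2 = 2 and sum (mult * dim) = 1*2 = 2.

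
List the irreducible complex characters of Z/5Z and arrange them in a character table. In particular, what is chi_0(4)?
Character table of Z/5Z (irreps indexed chi_0,...,chi_4 with chi_k(m) = zeta_5^(k*m), zeta_5 = exp(2*pi*i/5)):
  irrep \ class  {0} (size 1)  {1} (size 1)    {2} (size 1)    {3} (size 1)    {4} (size 1)  
  chi_0          1             1               1               1               1             
  chi_1          1             exp(2*I*pi/5)   exp(4*I*pi/5)   exp(-4*I*pi/5)  exp(-2*I*pi/5)
  chi_2          1             exp(4*I*pi/5)   exp(-2*I*pi/5)  exp(2*I*pi/5)   exp(-4*I*pi/5)
  chi_3          1             exp(-4*I*pi/5)  exp(2*I*pi/5)   exp(-2*I*pi/5)  exp(4*I*pi/5) 
  chi_4          1             exp(-2*I*pi/5)  exp(-4*I*pi/5)  exp(4*I*pi/5)   exp(2*I*pi/5) 

Spot check: chi_0(4) = zeta_5^(0*4) = zeta_5^0 = 1.

Proof sketch: Z/5Z is abelian, so all 5 irreducible complex representations are 1-dimensional. They are given by chi_k(m) = zeta_5^(k*m) for k = 0,...,4. Row orthogonality: sum_m chi_k(m) conj(chi_l(m)) = 5 * [k = l].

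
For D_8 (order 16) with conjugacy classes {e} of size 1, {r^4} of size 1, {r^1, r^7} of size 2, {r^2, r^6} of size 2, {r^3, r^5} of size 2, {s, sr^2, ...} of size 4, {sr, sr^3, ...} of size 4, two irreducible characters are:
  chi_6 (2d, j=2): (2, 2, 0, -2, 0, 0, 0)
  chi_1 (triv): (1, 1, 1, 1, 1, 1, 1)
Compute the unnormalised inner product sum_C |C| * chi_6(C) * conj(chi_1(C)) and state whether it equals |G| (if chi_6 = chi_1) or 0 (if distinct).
Sum = 0; so <chi_6, chi_1> = 0 (distinct irreducibles are orthogonal).

Working: Compute term by term over conjugacy classes (|C| * chi_6(C) * conj(chi_1(C))):
  1*(2)*conj(1) + 1*(2)*conj(1) + 2*(0)*conj(1) + 2*(-2)*conj(1) + 2*(0)*conj(1) + 4*(0)*conj(1) + 4*(0)*conj(1)
  = (2) + (2) + (0) + (-4) + (0) + (0) + (0)
  = 0.
Dividing by |G| = 16 gives 0/16 = 0, matching the row-orthogonality relation <chi_6, chi_1> = [chi_6 = chi_1].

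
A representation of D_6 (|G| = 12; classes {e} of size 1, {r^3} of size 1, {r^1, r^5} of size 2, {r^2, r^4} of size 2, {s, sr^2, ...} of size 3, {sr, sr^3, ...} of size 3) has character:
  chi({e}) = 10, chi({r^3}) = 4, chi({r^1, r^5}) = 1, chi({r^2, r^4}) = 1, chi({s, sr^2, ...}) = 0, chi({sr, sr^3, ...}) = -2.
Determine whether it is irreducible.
Not irreducible (reducible): <chi, chi> = 11 > 1.

Why: <chi, chi> = (1/|G|) sum_C |C| * |chi(C)|^2 = (1/12)[1*|10|^2 + 1*|4|^2 + 2*|1|^2 + 2*|1|^2 + 3*|0|^2 + 3*|-2|^2]
  = (1/12)[(100) + (16) + (2) + (2) + (0) + (12)] = 132/12 = 11.
A character is irreducible iff <chi, chi> = 1, so this representation is reducible.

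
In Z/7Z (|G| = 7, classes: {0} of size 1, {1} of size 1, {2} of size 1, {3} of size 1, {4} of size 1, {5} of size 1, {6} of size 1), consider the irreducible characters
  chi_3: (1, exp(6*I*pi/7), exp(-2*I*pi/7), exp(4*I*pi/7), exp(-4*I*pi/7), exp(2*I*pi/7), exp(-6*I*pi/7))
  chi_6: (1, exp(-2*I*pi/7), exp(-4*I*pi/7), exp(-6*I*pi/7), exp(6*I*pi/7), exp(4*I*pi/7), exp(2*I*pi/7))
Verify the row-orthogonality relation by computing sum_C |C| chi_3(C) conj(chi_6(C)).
Sum = 0; so <chi_3, chi_6> = 0 (distinct irreducibles are orthogonal).

Proof sketch: Compute term by term over conjugacy classes (|C| * chi_3(C) * conj(chi_6(C))):
  1*(1)*conj(1) + 1*(exp(6*I*pi/7))*conj(exp(-2*I*pi/7)) + 1*(exp(-2*I*pi/7))*conj(exp(-4*I*pi/7)) + 1*(exp(4*I*pi/7))*conj(exp(-6*I*pi/7)) + 1*(exp(-4*I*pi/7))*conj(exp(6*I*pi/7)) + 1*(exp(2*I*pi/7))*conj(exp(4*I*pi/7)) + 1*(exp(-6*I*pi/7))*conj(exp(2*I*pi/7))
  = (1) + (exp(-6*I*pi/7)) + (exp(2*I*pi/7)) + (exp(-4*I*pi/7)) + (exp(4*I*pi/7)) + (exp(-2*I*pi/7)) + (exp(6*I*pi/7))
  = 0.
(Exp terms are combined using exp(i*s)*conj(exp(i*t)) = exp(i*(s-t)), and sums of them are collapsed using the identity that for every m > 1 the m distinct m-th roots of unity sum to 0, e.g. 1 + exp(2*I*pi/3) + exp(-2*I*pi/3) = 0.)
Dividing by |G| = 7 gives 0/7 = 0, matching the row-orthogonality relation <chi_3, chi_6> = [chi_3 = chi_6].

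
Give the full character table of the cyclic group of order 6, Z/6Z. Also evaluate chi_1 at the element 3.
Character table of Z/6Z (irreps indexed chi_0,...,chi_5 with chi_k(m) = zeta_6^(k*m), zeta_6 = exp(2*pi*i/6)):
  irrep \ class  {0} (size 1)  {1} (size 1)    {2} (size 1)    {3} (size 1)  {4} (size 1)    {5} (size 1)  
  chi_0          1             1               1               1             1               1             
  chi_1          1             exp(I*pi/3)     exp(2*I*pi/3)   -1            exp(-2*I*pi/3)  exp(-I*pi/3)  
  chi_2          1             exp(2*I*pi/3)   exp(-2*I*pi/3)  1             exp(2*I*pi/3)   exp(-2*I*pi/3)
  chi_3          1             -1              1               -1            1               -1            
  chi_4          1             exp(-2*I*pi/3)  exp(2*I*pi/3)   1             exp(-2*I*pi/3)  exp(2*I*pi/3) 
  chi_5          1             exp(-I*pi/3)    exp(-2*I*pi/3)  -1            exp(2*I*pi/3)   exp(I*pi/3)   

Spot check: chi_1(3) = zeta_6^(1*3) = zeta_6^3 = -1.

Z/6Z is abelian, so all 6 irreducible complex representations are 1-dimensional. They are given by chi_k(m) = zeta_6^(k*m) for k = 0,...,5. Row orthogonality: sum_m chi_k(m) conj(chi_l(m)) = 6 * [k = l].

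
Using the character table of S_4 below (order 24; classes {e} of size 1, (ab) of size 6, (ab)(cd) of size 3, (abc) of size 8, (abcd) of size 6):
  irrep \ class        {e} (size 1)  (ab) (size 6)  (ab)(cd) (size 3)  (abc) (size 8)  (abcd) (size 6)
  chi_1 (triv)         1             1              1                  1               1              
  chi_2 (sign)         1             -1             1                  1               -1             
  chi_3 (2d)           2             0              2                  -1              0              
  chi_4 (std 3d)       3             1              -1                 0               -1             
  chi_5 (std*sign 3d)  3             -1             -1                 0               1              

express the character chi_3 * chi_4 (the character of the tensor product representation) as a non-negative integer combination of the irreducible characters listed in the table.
chi_3 tensor chi_4 = chi_4 + chi_5 (all other irreducibles have multiplicity 0).

Argument: The character of a tensor product is the pointwise product (chi_3 * chi_4)(C) = chi_3(C) * chi_4(C):
  {e}: (2)*(3), (ab): (0)*(1), (ab)(cd): (2)*(-1), (abc): (-1)*(0), (abcd): (0)*(-1)
so (chi_3 * chi_4) takes values
  {e} -> 6, (ab) -> 0, (ab)(cd) -> -2, (abc) -> 0, (abcd) -> 0.
Now take the inner product of this character with each irreducible chi from the table, <chi_3*chi_4, chi> = (1/24) sum_C |C| (chi_3*chi_4)(C) conj(chi(C)):
  <chi_3*chi_4, chi_1> = (1/24)[1*(6)*conj(1) + 6*(0)*conj(1) + 3*(-2)*conj(1) + 8*(0)*conj(1) + 6*(0)*conj(1)]
      = (1/24)[(6) + (0) + (-6) + (0) + (0)] = 0/24 = 0
  <chi_3*chi_4, chi_2> = (1/24)[1*(6)*conj(1) + 6*(0)*conj(-1) + 3*(-2)*conj(1) + 8*(0)*conj(1) + 6*(0)*conj(-1)]
      = (1/24)[(6) + (0) + (-6) + (0) + (0)] = 0/24 = 0
  <chi_3*chi_4, chi_3> = (1/24)[1*(6)*conj(2) + 6*(0)*conj(0) + 3*(-2)*conj(2) + 8*(0)*conj(-1) + 6*(0)*conj(0)]
      = (1/24)[(12) + (0) + (-12) + (0) + (0)] = 0/24 = 0
  <chi_3*chi_4, chi_4> = (1/24)[1*(6)*conj(3) + 6*(0)*conj(1) + 3*(-2)*conj(-1) + 8*(0)*conj(0) + 6*(0)*conj(-1)]
      = (1/24)[(18) + (0) + (6) + (0) + (0)] = 24/24 = 1
  <chi_3*chi_4, chi_5> = (1/24)[1*(6)*conj(3) + 6*(0)*conj(-1) + 3*(-2)*conj(-1) + 8*(0)*conj(0) + 6*(0)*conj(1)]
      = (1/24)[(18) + (0) + (6) + (0) + (0)] = 24/24 = 1
Hence the multiplicities are chi_4: 1, chi_5: 1. Dimension check: dim(chi_3)*dim(chi_4) = 2*3 = 6 and sum (mult * dim) = 1*3 + 1*3 = 6.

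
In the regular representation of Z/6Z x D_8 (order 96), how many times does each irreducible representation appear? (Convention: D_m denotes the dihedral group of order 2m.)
Each irreducible V_i of dimension d_i appears with multiplicity d_i, i.e. rho_reg = (direct sum over all irreducibles V_i) d_i V_i. The irreducible dimensions for Z/6Z x D_8 are 1, 1, 1, 1, 1, 1, 1, 1, 1, 1, 1, 1, 1, 1, 1, 1, 1, 1, 1, 1, 1, 1, 1, 1, 2, 2, 2, 2, 2, 2, 2, 2, 2, 2, 2, 2, 2, 2, 2, 2, 2, 2: 24 irreducibles of dimension 1, each with multiplicity 1; 18 irreducibles of dimension 2, each with multiplicity 2. Total dimension 24*1*1 + 18*2*2 = 96 = |G|.

General theorem: in the regular representation of a finite group G, each irreducible appears with multiplicity equal to its dimension. Check: dim(rho_reg) = sum d_i^2 = 1 + 1 + 1 + 1 + 1 + 1 + 1 + 1 + 1 + 1 + 1 + 1 + 1 + 1 + 1 + 1 + 1 + 1 + 1 + 1 + 1 + 1 + 1 + 1 + 4 + 4 + 4 + 4 + 4 + 4 + 4 + 4 + 4 + 4 + 4 + 4 + 4 + 4 + 4 + 4 + 4 + 4 = 96 = |G|.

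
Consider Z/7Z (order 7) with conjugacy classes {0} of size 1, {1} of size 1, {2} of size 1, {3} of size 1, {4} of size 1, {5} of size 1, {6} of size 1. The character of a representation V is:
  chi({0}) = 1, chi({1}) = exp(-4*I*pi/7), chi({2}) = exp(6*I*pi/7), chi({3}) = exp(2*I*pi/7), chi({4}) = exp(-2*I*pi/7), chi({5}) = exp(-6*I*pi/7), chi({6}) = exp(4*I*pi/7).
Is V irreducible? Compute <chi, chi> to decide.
Irreducible: <chi, chi> = 1.

Details: <chi, chi> = (1/|G|) sum_C |C| * |chi(C)|^2 = (1/7)[1*|1|^2 + 1*|exp(-4*I*pi/7)|^2 + 1*|exp(6*I*pi/7)|^2 + 1*|exp(2*I*pi/7)|^2 + 1*|exp(-2*I*pi/7)|^2 + 1*|exp(-6*I*pi/7)|^2 + 1*|exp(4*I*pi/7)|^2]
  = (1/7)[(1) + (1) + (1) + (1) + (1) + (1) + (1)] = 7/7 = 1.
(Exp terms are combined using exp(i*s)*conj(exp(i*t)) = exp(i*(s-t)), and sums of them are collapsed using the identity that for every m > 1 the m distinct m-th roots of unity sum to 0, e.g. 1 + exp(2*I*pi/3) + exp(-2*I*pi/3) = 0.)
A character is irreducible iff <chi, chi> = 1, so this representation is irreducible.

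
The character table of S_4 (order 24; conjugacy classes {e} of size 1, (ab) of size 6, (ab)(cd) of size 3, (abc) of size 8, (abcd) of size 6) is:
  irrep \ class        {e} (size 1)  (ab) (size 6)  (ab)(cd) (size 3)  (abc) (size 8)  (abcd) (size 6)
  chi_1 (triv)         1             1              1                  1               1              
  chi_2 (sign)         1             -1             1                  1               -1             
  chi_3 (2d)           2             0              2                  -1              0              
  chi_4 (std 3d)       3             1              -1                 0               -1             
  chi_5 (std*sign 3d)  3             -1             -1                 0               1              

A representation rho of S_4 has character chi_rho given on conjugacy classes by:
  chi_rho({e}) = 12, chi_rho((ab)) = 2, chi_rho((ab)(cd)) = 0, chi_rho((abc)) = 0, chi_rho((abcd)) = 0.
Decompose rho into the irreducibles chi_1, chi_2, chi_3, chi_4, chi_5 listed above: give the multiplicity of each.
Multiplicities: chi_1: 1, chi_2: 0, chi_3: 1, chi_4: 2, chi_5: 1.

Details: Use <chi_rho, chi> = (1/|G|) sum_C |C| * chi_rho(C) * conj(chi(C)) with |G| = 24 for each irreducible chi in the table:
  <chi_rho, chi_1> = (1/24)[1*(12)*conj(1) + 6*(2)*conj(1) + 3*(0)*conj(1) + 8*(0)*conj(1) + 6*(0)*conj(1)]
      = (1/24)[(12) + (12) + (0) + (0) + (0)] = 24/24 = 1
  <chi_rho, chi_2> = (1/24)[1*(12)*conj(1) + 6*(2)*conj(-1) + 3*(0)*conj(1) + 8*(0)*conj(1) + 6*(0)*conj(-1)]
      = (1/24)[(12) + (-12) + (0) + (0) + (0)] = 0/24 = 0
  <chi_rho, chi_3> = (1/24)[1*(12)*conj(2) + 6*(2)*conj(0) + 3*(0)*conj(2) + 8*(0)*conj(-1) + 6*(0)*conj(0)]
      = (1/24)[(24) + (0) + (0) + (0) + (0)] = 24/24 = 1
  <chi_rho, chi_4> = (1/24)[1*(12)*conj(3) + 6*(2)*conj(1) + 3*(0)*conj(-1) + 8*(0)*conj(0) + 6*(0)*conj(-1)]
      = (1/24)[(36) + (12) + (0) + (0) + (0)] = 48/24 = 2
  <chi_rho, chi_5> = (1/24)[1*(12)*conj(3) + 6*(2)*conj(-1) + 3*(0)*conj(-1) + 8*(0)*conj(0) + 6*(0)*conj(1)]
      = (1/24)[(36) + (-12) + (0) + (0) + (0)] = 24/24 = 1
Dimension check: dim(rho) = sum (mult * dim) = 1*1 + 0*1 + 1*2 + 2*3 + 1*3 = 12 = chi_rho(e) = 12.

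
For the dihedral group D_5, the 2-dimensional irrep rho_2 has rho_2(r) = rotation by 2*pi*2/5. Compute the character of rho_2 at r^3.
chi_{rho_2}(r^3) = 2*cos(2*pi*2*3/5) = -1/2 + sqrt(5)/2

Reasoning: rho_2(r^3) is rotation by angle 2*pi*2*3/5, whose trace is 2*cos(2*pi*2*3/5) = -1/2 + sqrt(5)/2.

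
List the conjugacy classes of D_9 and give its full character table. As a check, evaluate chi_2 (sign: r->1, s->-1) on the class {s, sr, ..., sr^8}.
Conjugacy classes: {e} of size 1, {r^1, r^8} of size 2, {r^2, r^7} of size 2, {r^3, r^6} of size 2, {r^4, r^5} of size 2, {s, sr, ..., sr^8} of size 9.
Character table:
  irrep \ class              {e} (size 1)  {r^1, r^8} (size 2)  {r^2, r^7} (size 2)  {r^3, r^6} (size 2)  {r^4, r^5} (size 2)  {s, sr, ..., sr^8} (size 9)
  chi_1 (triv)               1             1                    1                    1                    1                    1                          
  chi_2 (sign: r->1, s->-1)  1             1                    1                    1                    1                    -1                         
  chi_3 (2d, j=1)            2             2*cos(2*pi/9)        2*cos(4*pi/9)        -1                   -2*cos(pi/9)         0                          
  chi_4 (2d, j=2)            2             2*cos(4*pi/9)        -2*cos(pi/9)         -1                   2*cos(2*pi/9)        0                          
  chi_5 (2d, j=3)            2             -1                   -1                   2                    -1                   0                          
  chi_6 (2d, j=4)            2             -2*cos(pi/9)         2*cos(2*pi/9)        -1                   2*cos(4*pi/9)        0                          

Spot check: chi_2 (sign: r->1, s->-1) on {s, sr, ..., sr^8} = -1.

Working: D_9 has order 2*9 = 18 with 6 conjugacy classes, hence 6 irreducibles. Sum of squared dims 1 + 1 + 4 + 4 + 4 + 4 = 18 = |G|. Linear characters come from the abelianisation; the 2-dimensional irreps have character r^k -> 2*cos(2*pi*j*k/9), reflections -> 0.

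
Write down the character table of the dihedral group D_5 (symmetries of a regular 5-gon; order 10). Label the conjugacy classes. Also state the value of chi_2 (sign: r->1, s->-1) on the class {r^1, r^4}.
Conjugacy classes: {e} of size 1, {r^1, r^4} of size 2, {r^2, r^3} of size 2, {s, sr, ..., sr^4} of size 5.
Character table:
  irrep \ class              {e} (size 1)  {r^1, r^4} (size 2)  {r^2, r^3} (size 2)  {s, sr, ..., sr^4} (size 5)
  chi_1 (triv)               1             1                    1                    1                          
  chi_2 (sign: r->1, s->-1)  1             1                    1                    -1                         
  chi_3 (2d, j=1)            2             -1/2 + sqrt(5)/2     -sqrt(5)/2 - 1/2     0                          
  chi_4 (2d, j=2)            2             -sqrt(5)/2 - 1/2     -1/2 + sqrt(5)/2     0                          

Spot check: chi_2 (sign: r->1, s->-1) on {r^1, r^4} = 1.

Justification: D_5 has order 2*5 = 10 with 4 conjugacy classes, hence 4 irreducibles. Sum of squared dims 1 + 1 + 4 + 4 = 10 = |G|. Linear characters come from the abelianisation; the 2-dimensional irreps have character r^k -> 2*cos(2*pi*j*k/5), reflections -> 0.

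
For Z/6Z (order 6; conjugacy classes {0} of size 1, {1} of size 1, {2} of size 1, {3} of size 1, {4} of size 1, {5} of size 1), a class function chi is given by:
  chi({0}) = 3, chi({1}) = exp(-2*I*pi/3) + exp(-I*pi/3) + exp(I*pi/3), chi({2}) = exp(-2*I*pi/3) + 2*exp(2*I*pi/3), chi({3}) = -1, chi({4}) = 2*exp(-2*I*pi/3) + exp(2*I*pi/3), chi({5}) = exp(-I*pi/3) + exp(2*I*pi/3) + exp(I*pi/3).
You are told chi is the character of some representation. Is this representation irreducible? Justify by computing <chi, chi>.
Not irreducible (reducible): <chi, chi> = 3 > 1.

Details: <chi, chi> = (1/|G|) sum_C |C| * |chi(C)|^2 = (1/6)[1*|3|^2 + 1*|exp(-2*I*pi/3) + exp(-I*pi/3) + exp(I*pi/3)|^2 + 1*|exp(-2*I*pi/3) + 2*exp(2*I*pi/3)|^2 + 1*|-1|^2 + 1*|2*exp(-2*I*pi/3) + exp(2*I*pi/3)|^2 + 1*|exp(-I*pi/3) + exp(2*I*pi/3) + exp(I*pi/3)|^2]
  = (1/6)[(9) + (1) + (3) + (1) + (3) + (1)] = 18/6 = 3.
(Exp terms are combined using exp(i*s)*conj(exp(i*t)) = exp(i*(s-t)), and sums of them are collapsed using the identity that for every m > 1 the m distinct m-th roots of unity sum to 0, e.g. 1 + exp(2*I*pi/3) + exp(-2*I*pi/3) = 0.)
A character is irreducible iff <chi, chi> = 1, so this representation is reducible.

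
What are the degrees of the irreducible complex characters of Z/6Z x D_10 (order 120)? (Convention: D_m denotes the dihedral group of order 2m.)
Dimensions: 1, 1, 1, 1, 1, 1, 1, 1, 1, 1, 1, 1, 1, 1, 1, 1, 1, 1, 1, 1, 1, 1, 1, 1, 2, 2, 2, 2, 2, 2, 2, 2, 2, 2, 2, 2, 2, 2, 2, 2, 2, 2, 2, 2, 2, 2, 2, 2

There are 48 irreducibles (= number of conjugacy classes). Their dimensions d_i satisfy sum d_i^2 = |G| = 120: 1 + 1 + 1 + 1 + 1 + 1 + 1 + 1 + 1 + 1 + 1 + 1 + 1 + 1 + 1 + 1 + 1 + 1 + 1 + 1 + 1 + 1 + 1 + 1 + 4 + 4 + 4 + 4 + 4 + 4 + 4 + 4 + 4 + 4 + 4 + 4 + 4 + 4 + 4 + 4 + 4 + 4 + 4 + 4 + 4 + 4 + 4 + 4 = 120. (For the product with Z/6Z: each of the 6 1-dim characters of Z/6Z tensors with each irrep of D_10, giving 6 copies of each D_10-dimension.)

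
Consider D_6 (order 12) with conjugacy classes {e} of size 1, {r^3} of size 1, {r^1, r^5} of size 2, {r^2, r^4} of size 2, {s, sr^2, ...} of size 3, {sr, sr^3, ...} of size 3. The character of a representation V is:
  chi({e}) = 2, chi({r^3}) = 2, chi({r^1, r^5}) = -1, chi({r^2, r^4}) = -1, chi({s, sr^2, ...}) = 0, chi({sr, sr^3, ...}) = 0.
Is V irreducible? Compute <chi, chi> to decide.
Irreducible: <chi, chi> = 1.

Solution. <chi, chi> = (1/|G|) sum_C |C| * |chi(C)|^2 = (1/12)[1*|2|^2 + 1*|2|^2 + 2*|-1|^2 + 2*|-1|^2 + 3*|0|^2 + 3*|0|^2]
  = (1/12)[(4) + (4) + (2) + (2) + (0) + (0)] = 12/12 = 1.
A character is irreducible iff <chi, chi> = 1, so this representation is irreducible.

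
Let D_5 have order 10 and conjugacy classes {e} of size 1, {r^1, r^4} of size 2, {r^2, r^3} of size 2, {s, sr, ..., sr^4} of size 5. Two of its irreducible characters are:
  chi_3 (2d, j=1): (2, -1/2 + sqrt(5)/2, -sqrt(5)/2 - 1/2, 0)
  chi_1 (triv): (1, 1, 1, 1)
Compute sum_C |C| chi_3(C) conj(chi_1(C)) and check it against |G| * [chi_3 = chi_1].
Sum = 0; so <chi_3, chi_1> = 0 (distinct irreducibles are orthogonal).

Solution. Compute term by term over conjugacy classes (|C| * chi_3(C) * conj(chi_1(C))):
  1*(2)*conj(1) + 2*(-1/2 + sqrt(5)/2)*conj(1) + 2*(-sqrt(5)/2 - 1/2)*conj(1) + 5*(0)*conj(1)
  = (2) + (-1 + sqrt(5)) + (-sqrt(5) - 1) + (0)
  = 0.
Dividing by |G| = 10 gives 0/10 = 0, matching the row-orthogonality relation <chi_3, chi_1> = [chi_3 = chi_1].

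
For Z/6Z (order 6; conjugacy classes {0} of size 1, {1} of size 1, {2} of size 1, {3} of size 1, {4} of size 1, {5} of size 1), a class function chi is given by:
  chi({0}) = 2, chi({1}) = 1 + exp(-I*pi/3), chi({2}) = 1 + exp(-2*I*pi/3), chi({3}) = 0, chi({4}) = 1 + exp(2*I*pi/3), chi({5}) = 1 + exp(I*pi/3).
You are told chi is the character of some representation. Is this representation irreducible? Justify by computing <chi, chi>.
Not irreducible (reducible): <chi, chi> = 2 > 1.

Why: <chi, chi> = (1/|G|) sum_C |C| * |chi(C)|^2 = (1/6)[1*|2|^2 + 1*|1 + exp(-I*pi/3)|^2 + 1*|1 + exp(-2*I*pi/3)|^2 + 1*|0|^2 + 1*|1 + exp(2*I*pi/3)|^2 + 1*|1 + exp(I*pi/3)|^2]
  = (1/6)[(4) + (3) + (1) + (0) + (1) + (3)] = 12/6 = 2.
(Exp terms are combined using exp(i*s)*conj(exp(i*t)) = exp(i*(s-t)), and sums of them are collapsed using the identity that for every m > 1 the m distinct m-th roots of unity sum to 0, e.g. 1 + exp(2*I*pi/3) + exp(-2*I*pi/3) = 0.)
A character is irreducible iff <chi, chi> = 1, so this representation is reducible.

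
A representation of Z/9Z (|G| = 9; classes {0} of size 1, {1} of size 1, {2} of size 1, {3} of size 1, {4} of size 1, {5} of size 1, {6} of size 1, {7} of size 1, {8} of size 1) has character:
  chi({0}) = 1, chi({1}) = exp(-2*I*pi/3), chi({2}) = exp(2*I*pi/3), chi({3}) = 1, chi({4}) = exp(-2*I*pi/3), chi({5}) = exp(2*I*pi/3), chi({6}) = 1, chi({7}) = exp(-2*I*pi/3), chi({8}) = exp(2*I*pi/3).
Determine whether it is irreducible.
Irreducible: <chi, chi> = 1.

Derivation: <chi, chi> = (1/|G|) sum_C |C| * |chi(C)|^2 = (1/9)[1*|1|^2 + 1*|exp(-2*I*pi/3)|^2 + 1*|exp(2*I*pi/3)|^2 + 1*|1|^2 + 1*|exp(-2*I*pi/3)|^2 + 1*|exp(2*I*pi/3)|^2 + 1*|1|^2 + 1*|exp(-2*I*pi/3)|^2 + 1*|exp(2*I*pi/3)|^2]
  = (1/9)[(1) + (1) + (1) + (1) + (1) + (1) + (1) + (1) + (1)] = 9/9 = 1.
(Exp terms are combined using exp(i*s)*conj(exp(i*t)) = exp(i*(s-t)), and sums of them are collapsed using the identity that for every m > 1 the m distinct m-th roots of unity sum to 0, e.g. 1 + exp(2*I*pi/3) + exp(-2*I*pi/3) = 0.)
A character is irreducible iff <chi, chi> = 1, so this representation is irreducible.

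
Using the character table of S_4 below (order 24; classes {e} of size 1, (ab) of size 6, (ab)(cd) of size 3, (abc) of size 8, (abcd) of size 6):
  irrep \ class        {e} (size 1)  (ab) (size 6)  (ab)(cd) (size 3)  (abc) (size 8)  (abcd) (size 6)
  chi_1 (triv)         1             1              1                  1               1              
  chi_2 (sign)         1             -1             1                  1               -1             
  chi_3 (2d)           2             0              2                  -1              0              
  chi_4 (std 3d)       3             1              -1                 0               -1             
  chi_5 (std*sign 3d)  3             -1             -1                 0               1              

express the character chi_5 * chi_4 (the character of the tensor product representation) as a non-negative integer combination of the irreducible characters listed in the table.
chi_5 tensor chi_4 = chi_2 + chi_3 + chi_4 + chi_5 (all other irreducibles have multiplicity 0).

Reasoning: The character of a tensor product is the pointwise product (chi_5 * chi_4)(C) = chi_5(C) * chi_4(C):
  {e}: (3)*(3), (ab): (-1)*(1), (ab)(cd): (-1)*(-1), (abc): (0)*(0), (abcd): (1)*(-1)
so (chi_5 * chi_4) takes values
  {e} -> 9, (ab) -> -1, (ab)(cd) -> 1, (abc) -> 0, (abcd) -> -1.
Now take the inner product of this character with each irreducible chi from the table, <chi_5*chi_4, chi> = (1/24) sum_C |C| (chi_5*chi_4)(C) conj(chi(C)):
  <chi_5*chi_4, chi_1> = (1/24)[1*(9)*conj(1) + 6*(-1)*conj(1) + 3*(1)*conj(1) + 8*(0)*conj(1) + 6*(-1)*conj(1)]
      = (1/24)[(9) + (-6) + (3) + (0) + (-6)] = 0/24 = 0
  <chi_5*chi_4, chi_2> = (1/24)[1*(9)*conj(1) + 6*(-1)*conj(-1) + 3*(1)*conj(1) + 8*(0)*conj(1) + 6*(-1)*conj(-1)]
      = (1/24)[(9) + (6) + (3) + (0) + (6)] = 24/24 = 1
  <chi_5*chi_4, chi_3> = (1/24)[1*(9)*conj(2) + 6*(-1)*conj(0) + 3*(1)*conj(2) + 8*(0)*conj(-1) + 6*(-1)*conj(0)]
      = (1/24)[(18) + (0) + (6) + (0) + (0)] = 24/24 = 1
  <chi_5*chi_4, chi_4> = (1/24)[1*(9)*conj(3) + 6*(-1)*conj(1) + 3*(1)*conj(-1) + 8*(0)*conj(0) + 6*(-1)*conj(-1)]
      = (1/24)[(27) + (-6) + (-3) + (0) + (6)] = 24/24 = 1
  <chi_5*chi_4, chi_5> = (1/24)[1*(9)*conj(3) + 6*(-1)*conj(-1) + 3*(1)*conj(-1) + 8*(0)*conj(0) + 6*(-1)*conj(1)]
      = (1/24)[(27) + (6) + (-3) + (0) + (-6)] = 24/24 = 1
Hence the multiplicities are chi_2: 1, chi_3: 1, chi_4: 1, chi_5: 1. Dimension check: dim(chi_5)*dim(chi_4) = 3*3 = 9 and sum (mult * dim) = 1*1 + 1*2 + 1*3 + 1*3 = 9.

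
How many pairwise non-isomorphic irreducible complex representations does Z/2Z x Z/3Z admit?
6

Explanation: The number of irreducible complex representations of a finite group equals its number of conjugacy classes. Z/2Z x Z/3Z is abelian of order 6, so every element is its own conjugacy class: 6 classes, so Z/2Z x Z/3Z (order 6) has exactly 6 irreducible complex representations.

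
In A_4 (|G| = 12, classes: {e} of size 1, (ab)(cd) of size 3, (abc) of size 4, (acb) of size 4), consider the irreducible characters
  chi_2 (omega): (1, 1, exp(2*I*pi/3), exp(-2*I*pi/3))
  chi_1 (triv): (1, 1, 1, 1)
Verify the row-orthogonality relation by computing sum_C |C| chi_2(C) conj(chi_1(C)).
Sum = 0; so <chi_2, chi_1> = 0 (distinct irreducibles are orthogonal).

Solution. Compute term by term over conjugacy classes (|C| * chi_2(C) * conj(chi_1(C))):
  1*(1)*conj(1) + 3*(1)*conj(1) + 4*(exp(2*I*pi/3))*conj(1) + 4*(exp(-2*I*pi/3))*conj(1)
  = (1) + (3) + (4*exp(2*I*pi/3)) + (4*exp(-2*I*pi/3))
  = 0.
(Exp terms are combined using exp(i*s)*conj(exp(i*t)) = exp(i*(s-t)), and sums of them are collapsed using the identity that for every m > 1 the m distinct m-th roots of unity sum to 0, e.g. 1 + exp(2*I*pi/3) + exp(-2*I*pi/3) = 0.)
Dividing by |G| = 12 gives 0/12 = 0, matching the row-orthogonality relation <chi_2, chi_1> = [chi_2 = chi_1].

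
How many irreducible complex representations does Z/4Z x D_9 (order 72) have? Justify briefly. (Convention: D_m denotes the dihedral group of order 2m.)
24

Details: The number of irreducible complex representations of a finite group equals its number of conjugacy classes. For a direct product, #classes(G x H) = #classes(G) * #classes(H). Z/4Z has 4 classes (abelian), D_9 has 6 classes, so 4 * 6 = 24, so Z/4Z x D_9 (order 72) has exactly 24 irreducible complex representations.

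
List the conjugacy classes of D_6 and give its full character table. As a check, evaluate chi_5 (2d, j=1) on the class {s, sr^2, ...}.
Conjugacy classes: {e} of size 1, {r^3} of size 1, {r^1, r^5} of size 2, {r^2, r^4} of size 2, {s, sr^2, ...} of size 3, {sr, sr^3, ...} of size 3.
Character table:
  irrep \ class              {e} (size 1)  {r^3} (size 1)  {r^1, r^5} (size 2)  {r^2, r^4} (size 2)  {s, sr^2, ...} (size 3)  {sr, sr^3, ...} (size 3)
  chi_1 (triv)               1             1               1                    1                    1                        1                       
  chi_2 (sign: r->1, s->-1)  1             1               1                    1                    -1                       -1                      
  chi_3 (r->-1, s->1)        1             -1              -1                   1                    1                        -1                      
  chi_4 (r->-1, s->-1)       1             -1              -1                   1                    -1                       1                       
  chi_5 (2d, j=1)            2             -2              1                    -1                   0                        0                       
  chi_6 (2d, j=2)            2             2               -1                   -1                   0                        0                       

Spot check: chi_5 (2d, j=1) on {s, sr^2, ...} = 0.

D_6 has order 2*6 = 12 with 6 conjugacy classes, hence 6 irreducibles. Sum of squared dims 1 + 1 + 1 + 1 + 4 + 4 = 12 = |G|. Linear characters come from the abelianisation; the 2-dimensional irreps have character r^k -> 2*cos(2*pi*j*k/6), reflections -> 0.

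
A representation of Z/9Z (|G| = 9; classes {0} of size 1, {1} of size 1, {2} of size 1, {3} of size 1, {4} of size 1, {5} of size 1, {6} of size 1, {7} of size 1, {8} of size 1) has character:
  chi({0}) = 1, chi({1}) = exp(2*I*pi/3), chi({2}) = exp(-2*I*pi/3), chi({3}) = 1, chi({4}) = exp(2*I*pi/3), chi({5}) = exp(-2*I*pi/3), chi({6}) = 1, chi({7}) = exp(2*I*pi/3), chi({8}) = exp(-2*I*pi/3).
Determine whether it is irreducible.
Irreducible: <chi, chi> = 1.

Derivation: <chi, chi> = (1/|G|) sum_C |C| * |chi(C)|^2 = (1/9)[1*|1|^2 + 1*|exp(2*I*pi/3)|^2 + 1*|exp(-2*I*pi/3)|^2 + 1*|1|^2 + 1*|exp(2*I*pi/3)|^2 + 1*|exp(-2*I*pi/3)|^2 + 1*|1|^2 + 1*|exp(2*I*pi/3)|^2 + 1*|exp(-2*I*pi/3)|^2]
  = (1/9)[(1) + (1) + (1) + (1) + (1) + (1) + (1) + (1) + (1)] = 9/9 = 1.
(Exp terms are combined using exp(i*s)*conj(exp(i*t)) = exp(i*(s-t)), and sums of them are collapsed using the identity that for every m > 1 the m distinct m-th roots of unity sum to 0, e.g. 1 + exp(2*I*pi/3) + exp(-2*I*pi/3) = 0.)
A character is irreducible iff <chi, chi> = 1, so this representation is irreducible.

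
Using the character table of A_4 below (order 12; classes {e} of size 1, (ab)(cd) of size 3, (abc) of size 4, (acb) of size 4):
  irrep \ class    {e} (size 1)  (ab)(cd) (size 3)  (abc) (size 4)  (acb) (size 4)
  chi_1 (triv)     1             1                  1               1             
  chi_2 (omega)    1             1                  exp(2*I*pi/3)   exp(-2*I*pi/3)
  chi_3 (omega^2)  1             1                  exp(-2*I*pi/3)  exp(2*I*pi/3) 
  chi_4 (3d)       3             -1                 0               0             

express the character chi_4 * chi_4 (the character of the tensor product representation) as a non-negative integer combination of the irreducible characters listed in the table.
chi_4 tensor chi_4 = chi_1 + chi_2 + chi_3 + 2*chi_4 (all other irreducibles have multiplicity 0).

Solution. The character of a tensor product is the pointwise product (chi_4 * chi_4)(C) = chi_4(C) * chi_4(C):
  {e}: (3)*(3), (ab)(cd): (-1)*(-1), (abc): (0)*(0), (acb): (0)*(0)
so (chi_4 * chi_4) takes values
  {e} -> 9, (ab)(cd) -> 1, (abc) -> 0, (acb) -> 0.
Now take the inner product of this character with each irreducible chi from the table, <chi_4*chi_4, chi> = (1/12) sum_C |C| (chi_4*chi_4)(C) conj(chi(C)):
  <chi_4*chi_4, chi_1> = (1/12)[1*(9)*conj(1) + 3*(1)*conj(1) + 4*(0)*conj(1) + 4*(0)*conj(1)]
      = (1/12)[(9) + (3) + (0) + (0)] = 12/12 = 1
  <chi_4*chi_4, chi_2> = (1/12)[1*(9)*conj(1) + 3*(1)*conj(1) + 4*(0)*conj(exp(2*I*pi/3)) + 4*(0)*conj(exp(-2*I*pi/3))]
      = (1/12)[(9) + (3) + (0) + (0)] = 12/12 = 1
  <chi_4*chi_4, chi_3> = (1/12)[1*(9)*conj(1) + 3*(1)*conj(1) + 4*(0)*conj(exp(-2*I*pi/3)) + 4*(0)*conj(exp(2*I*pi/3))]
      = (1/12)[(9) + (3) + (0) + (0)] = 12/12 = 1
  <chi_4*chi_4, chi_4> = (1/12)[1*(9)*conj(3) + 3*(1)*conj(-1) + 4*(0)*conj(0) + 4*(0)*conj(0)]
      = (1/12)[(27) + (-3) + (0) + (0)] = 24/12 = 2
(Exp terms are combined using exp(i*s)*conj(exp(i*t)) = exp(i*(s-t)), and sums of them are collapsed using the identity that for every m > 1 the m distinct m-th roots of unity sum to 0, e.g. 1 + exp(2*I*pi/3) + exp(-2*I*pi/3) = 0.)
Hence the multiplicities are chi_1: 1, chi_2: 1, chi_3: 1, chi_4: 2. Dimension check: dim(chi_4)*dim(chi_4) = 3*3 = 9 and sum (mult * dim) = 1*1 + 1*1 + 1*1 + 2*3 = 9.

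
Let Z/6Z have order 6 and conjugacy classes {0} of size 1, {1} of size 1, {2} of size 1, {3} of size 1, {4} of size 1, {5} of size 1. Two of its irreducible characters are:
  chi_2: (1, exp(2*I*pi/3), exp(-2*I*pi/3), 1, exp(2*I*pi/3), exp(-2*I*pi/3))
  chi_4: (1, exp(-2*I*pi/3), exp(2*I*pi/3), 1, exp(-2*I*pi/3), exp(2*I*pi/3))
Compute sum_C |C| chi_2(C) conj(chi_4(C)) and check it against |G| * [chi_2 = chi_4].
Sum = 0; so <chi_2, chi_4> = 0 (distinct irreducibles are orthogonal).

Argument: Compute term by term over conjugacy classes (|C| * chi_2(C) * conj(chi_4(C))):
  1*(1)*conj(1) + 1*(exp(2*I*pi/3))*conj(exp(-2*I*pi/3)) + 1*(exp(-2*I*pi/3))*conj(exp(2*I*pi/3)) + 1*(1)*conj(1) + 1*(exp(2*I*pi/3))*conj(exp(-2*I*pi/3)) + 1*(exp(-2*I*pi/3))*conj(exp(2*I*pi/3))
  = (1) + (exp(-2*I*pi/3)) + (exp(2*I*pi/3)) + (1) + (exp(-2*I*pi/3)) + (exp(2*I*pi/3))
  = 0.
(Exp terms are combined using exp(i*s)*conj(exp(i*t)) = exp(i*(s-t)), and sums of them are collapsed using the identity that for every m > 1 the m distinct m-th roots of unity sum to 0, e.g. 1 + exp(2*I*pi/3) + exp(-2*I*pi/3) = 0.)
Dividing by |G| = 6 gives 0/6 = 0, matching the row-orthogonality relation <chi_2, chi_4> = [chi_2 = chi_4].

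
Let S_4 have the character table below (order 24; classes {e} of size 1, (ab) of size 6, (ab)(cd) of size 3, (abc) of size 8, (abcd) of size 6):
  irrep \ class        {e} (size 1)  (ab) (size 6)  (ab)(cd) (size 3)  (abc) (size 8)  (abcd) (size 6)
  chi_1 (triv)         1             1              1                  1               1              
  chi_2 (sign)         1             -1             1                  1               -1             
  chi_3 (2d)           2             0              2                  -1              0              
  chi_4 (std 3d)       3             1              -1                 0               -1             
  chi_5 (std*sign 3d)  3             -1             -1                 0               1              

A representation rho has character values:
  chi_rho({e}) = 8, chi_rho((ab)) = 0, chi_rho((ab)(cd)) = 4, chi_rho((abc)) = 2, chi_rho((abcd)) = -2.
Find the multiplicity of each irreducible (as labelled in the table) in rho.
Multiplicities: chi_1: 1, chi_2: 2, chi_3: 1, chi_4: 1, chi_5: 0.

Solution. Use <chi_rho, chi> = (1/|G|) sum_C |C| * chi_rho(C) * conj(chi(C)) with |G| = 24 for each irreducible chi in the table:
  <chi_rho, chi_1> = (1/24)[1*(8)*conj(1) + 6*(0)*conj(1) + 3*(4)*conj(1) + 8*(2)*conj(1) + 6*(-2)*conj(1)]
      = (1/24)[(8) + (0) + (12) + (16) + (-12)] = 24/24 = 1
  <chi_rho, chi_2> = (1/24)[1*(8)*conj(1) + 6*(0)*conj(-1) + 3*(4)*conj(1) + 8*(2)*conj(1) + 6*(-2)*conj(-1)]
      = (1/24)[(8) + (0) + (12) + (16) + (12)] = 48/24 = 2
  <chi_rho, chi_3> = (1/24)[1*(8)*conj(2) + 6*(0)*conj(0) + 3*(4)*conj(2) + 8*(2)*conj(-1) + 6*(-2)*conj(0)]
      = (1/24)[(16) + (0) + (24) + (-16) + (0)] = 24/24 = 1
  <chi_rho, chi_4> = (1/24)[1*(8)*conj(3) + 6*(0)*conj(1) + 3*(4)*conj(-1) + 8*(2)*conj(0) + 6*(-2)*conj(-1)]
      = (1/24)[(24) + (0) + (-12) + (0) + (12)] = 24/24 = 1
  <chi_rho, chi_5> = (1/24)[1*(8)*conj(3) + 6*(0)*conj(-1) + 3*(4)*conj(-1) + 8*(2)*conj(0) + 6*(-2)*conj(1)]
      = (1/24)[(24) + (0) + (-12) + (0) + (-12)] = 0/24 = 0
Dimension check: dim(rho) = sum (mult * dim) = 1*1 + 2*1 + 1*2 + 1*3 + 0*3 = 8 = chi_rho(e) = 8.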